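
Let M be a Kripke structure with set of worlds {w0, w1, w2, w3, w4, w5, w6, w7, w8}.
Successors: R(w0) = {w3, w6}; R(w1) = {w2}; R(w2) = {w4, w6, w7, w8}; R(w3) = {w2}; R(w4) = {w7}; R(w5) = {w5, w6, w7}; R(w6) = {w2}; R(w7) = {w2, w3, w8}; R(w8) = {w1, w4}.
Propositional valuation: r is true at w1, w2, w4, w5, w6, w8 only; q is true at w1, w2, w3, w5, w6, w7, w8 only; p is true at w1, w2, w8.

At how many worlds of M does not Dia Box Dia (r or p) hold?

3

Let φ = not Dia Box Dia (r or p). Evaluate φ at each world:
  w0 (successors {w3, w6}): φ is false.
  w1 (successors {w2}): φ is true.
  w2 (successors {w4, w6, w7, w8}): φ is false.
  w3 (successors {w2}): φ is true.
  w4 (successors {w7}): φ is false.
  w5 (successors {w5, w6, w7}): φ is false.
  w6 (successors {w2}): φ is true.
  w7 (successors {w2, w3, w8}): φ is false.
  w8 (successors {w1, w4}): φ is false.
For instance, at w8:
  At w8: Dia Box Dia (r or p) is true, so not Dia Box Dia (r or p) is false.
    At w8: Dia Box Dia (r or p) requires Box Dia (r or p) at some successor in {w1, w4}.
      Box Dia (r or p) holds at w1, so Dia Box Dia (r or p) is true at w8.
Satisfying worlds: {w1, w3, w6}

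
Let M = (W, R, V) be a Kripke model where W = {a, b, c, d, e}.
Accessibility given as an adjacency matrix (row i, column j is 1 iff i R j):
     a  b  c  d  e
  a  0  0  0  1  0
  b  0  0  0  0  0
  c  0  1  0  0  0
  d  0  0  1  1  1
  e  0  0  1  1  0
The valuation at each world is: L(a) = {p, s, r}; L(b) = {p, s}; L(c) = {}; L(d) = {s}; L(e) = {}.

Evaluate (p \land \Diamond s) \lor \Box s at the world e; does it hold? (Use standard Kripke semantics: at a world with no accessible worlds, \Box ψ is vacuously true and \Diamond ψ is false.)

No

At e: p \land \Diamond s is false, \Box s is false, so (p \land \Diamond s) \lor \Box s is false.
  At e: p is false, \Diamond s is true, so p \land \Diamond s is false.
    At e: \Diamond s requires s at some successor in {c, d}.
      s holds at d, so \Diamond s is true at e.
  At e: \Box s requires s at every successor {c, d}.
    s fails at c, so \Box s is false at e.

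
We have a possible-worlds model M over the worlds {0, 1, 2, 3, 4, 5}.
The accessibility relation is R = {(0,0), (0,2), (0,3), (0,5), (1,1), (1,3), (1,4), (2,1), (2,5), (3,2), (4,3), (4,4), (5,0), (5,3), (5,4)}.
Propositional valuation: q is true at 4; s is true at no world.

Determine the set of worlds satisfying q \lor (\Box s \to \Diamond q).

0, 1, 2, 3, 4, 5

Recall that \Box ψ holds at a world iff ψ holds at every accessible world, and \Diamond ψ holds iff ψ holds at some accessible world.
Let φ = q \lor (\Box s \to \Diamond q). Evaluate φ at each world:
  0 (successors {0, 2, 3, 5}): φ is true.
  1 (successors {1, 3, 4}): φ is true.
  2 (successors {1, 5}): φ is true.
  3 (successors {2}): φ is true.
  4 (successors {3, 4}): φ is true.
  5 (successors {0, 3, 4}): φ is true.
For instance, at 0:
  At 0: q is false, \Box s \to \Diamond q is true, so q \lor (\Box s \to \Diamond q) is true.
    At 0: \Box s is false, \Diamond q is false, so \Box s \to \Diamond q is true.
      At 0: \Box s requires s at every successor {0, 2, 3, 5}.
        s fails at 0, so \Box s is false at 0.
      At 0: \Diamond q requires q at some successor in {0, 2, 3, 5}.
        At 0: q is false.
        At 2: q is false.
        At 3: q is false.
        At 5: q is false.
      So \Diamond q is false at 0.
Satisfying worlds: {0, 1, 2, 3, 4, 5}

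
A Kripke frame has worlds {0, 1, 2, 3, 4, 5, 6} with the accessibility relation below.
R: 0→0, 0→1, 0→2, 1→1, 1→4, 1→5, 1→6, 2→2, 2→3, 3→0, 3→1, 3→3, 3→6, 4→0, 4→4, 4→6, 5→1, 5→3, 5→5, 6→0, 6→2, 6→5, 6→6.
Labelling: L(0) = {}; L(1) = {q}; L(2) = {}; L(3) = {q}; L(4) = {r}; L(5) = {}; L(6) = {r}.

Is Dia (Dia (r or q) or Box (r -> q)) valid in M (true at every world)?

Yes

Recall that Box ψ holds at a world iff ψ holds at every accessible world, and Dia ψ holds iff ψ holds at some accessible world.
Let φ = Dia (Dia (r or q) or Box (r -> q)). Evaluate φ at each world:
  0 (successors {0, 1, 2}): φ is true.
  1 (successors {1, 4, 5, 6}): φ is true.
  2 (successors {2, 3}): φ is true.
  3 (successors {0, 1, 3, 6}): φ is true.
  4 (successors {0, 4, 6}): φ is true.
  5 (successors {1, 3, 5}): φ is true.
  6 (successors {0, 2, 5, 6}): φ is true.
For instance, at 2:
  At 2: Dia (Dia (r or q) or Box (r -> q)) requires Dia (r or q) or Box (r -> q) at some successor in {2, 3}.
    Dia (r or q) or Box (r -> q) holds at 2, so Dia (Dia (r or q) or Box (r -> q)) is true at 2.
      At 2: Dia (r or q) is true, Box (r -> q) is true, so Dia (r or q) or Box (r -> q) is true.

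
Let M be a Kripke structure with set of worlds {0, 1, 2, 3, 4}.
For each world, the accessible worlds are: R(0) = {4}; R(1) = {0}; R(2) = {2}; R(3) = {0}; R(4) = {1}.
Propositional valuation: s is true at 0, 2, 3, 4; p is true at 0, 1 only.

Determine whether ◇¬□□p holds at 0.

At 0: ◇¬□□p requires ¬□□p at some successor in {4}.
  At 4: ¬□□p is false.
So ◇¬□□p is false at 0.

No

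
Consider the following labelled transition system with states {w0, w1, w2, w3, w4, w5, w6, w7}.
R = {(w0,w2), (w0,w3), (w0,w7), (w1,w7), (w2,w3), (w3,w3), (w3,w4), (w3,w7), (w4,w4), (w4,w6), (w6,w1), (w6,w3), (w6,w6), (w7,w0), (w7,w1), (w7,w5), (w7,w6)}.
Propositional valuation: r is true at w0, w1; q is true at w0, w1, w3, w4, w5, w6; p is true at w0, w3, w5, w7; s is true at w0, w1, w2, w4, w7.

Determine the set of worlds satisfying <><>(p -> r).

w0, w1, w2, w3, w4, w6, w7

Let φ = <><>(p -> r). Evaluate φ at each world:
  w0 (successors {w2, w3, w7}): φ is true.
  w1 (successors {w7}): φ is true.
  w2 (successors {w3}): φ is true.
  w3 (successors {w3, w4, w7}): φ is true.
  w4 (successors {w4, w6}): φ is true.
  w5 (successors ∅): φ is false.
  w6 (successors {w1, w3, w6}): φ is true.
  w7 (successors {w0, w1, w5, w6}): φ is true.
For instance, at w3:
  At w3: <><>(p -> r) requires <>(p -> r) at some successor in {w3, w4, w7}.
    <>(p -> r) holds at w3, so <><>(p -> r) is true at w3.
      At w3: <>(p -> r) requires p -> r at some successor in {w3, w4, w7}.
        p -> r holds at w4, so <>(p -> r) is true at w3.
Satisfying worlds: {w0, w1, w2, w3, w4, w6, w7}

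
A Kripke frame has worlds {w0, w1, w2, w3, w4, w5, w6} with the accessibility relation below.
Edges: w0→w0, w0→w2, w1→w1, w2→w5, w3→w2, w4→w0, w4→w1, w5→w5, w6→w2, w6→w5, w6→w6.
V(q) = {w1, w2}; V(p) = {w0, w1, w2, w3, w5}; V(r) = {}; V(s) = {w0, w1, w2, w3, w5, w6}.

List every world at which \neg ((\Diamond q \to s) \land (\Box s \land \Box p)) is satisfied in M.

Let φ = \neg ((\Diamond q \to s) \land (\Box s \land \Box p)). Evaluate φ at each world:
  w0 (successors {w0, w2}): φ is false.
  w1 (successors {w1}): φ is false.
  w2 (successors {w5}): φ is false.
  w3 (successors {w2}): φ is false.
  w4 (successors {w0, w1}): φ is true.
  w5 (successors {w5}): φ is false.
  w6 (successors {w2, w5, w6}): φ is true.
For instance, at w2:
  At w2: (\Diamond q \to s) \land (\Box s \land \Box p) is true, so \neg ((\Diamond q \to s) \land (\Box s \land \Box p)) is false.
    At w2: \Diamond q \to s is true, \Box s \land \Box p is true, so (\Diamond q \to s) \land (\Box s \land \Box p) is true.
      At w2: \Diamond q is false, s is true, so \Diamond q \to s is true.
      At w2: \Box s is true, \Box p is true, so \Box s \land \Box p is true.
Satisfying worlds: {w4, w6}

w4, w6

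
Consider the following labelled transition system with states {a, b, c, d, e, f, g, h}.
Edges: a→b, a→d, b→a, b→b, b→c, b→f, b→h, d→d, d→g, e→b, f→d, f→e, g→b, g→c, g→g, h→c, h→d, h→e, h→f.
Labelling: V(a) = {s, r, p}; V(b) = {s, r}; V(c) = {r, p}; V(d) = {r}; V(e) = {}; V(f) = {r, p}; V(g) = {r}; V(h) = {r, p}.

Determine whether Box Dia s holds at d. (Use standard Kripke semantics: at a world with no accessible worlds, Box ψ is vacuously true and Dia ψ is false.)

No

At d: Box Dia s requires Dia s at every successor {d, g}.
  Dia s fails at d, so Box Dia s is false at d.
    At d: Dia s requires s at some successor in {d, g}.
      At d: s is false.
      At g: s is false.
    So Dia s is false at d.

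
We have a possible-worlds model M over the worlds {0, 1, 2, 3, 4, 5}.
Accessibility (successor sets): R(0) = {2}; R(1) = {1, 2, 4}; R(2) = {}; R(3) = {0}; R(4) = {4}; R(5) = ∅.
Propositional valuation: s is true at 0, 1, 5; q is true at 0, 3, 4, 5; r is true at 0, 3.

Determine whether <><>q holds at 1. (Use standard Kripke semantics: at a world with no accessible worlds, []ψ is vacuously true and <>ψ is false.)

Yes

At 1: <><>q requires <>q at some successor in {1, 2, 4}.
  <>q holds at 1, so <><>q is true at 1.
    At 1: <>q requires q at some successor in {1, 2, 4}.
      q holds at 4, so <>q is true at 1.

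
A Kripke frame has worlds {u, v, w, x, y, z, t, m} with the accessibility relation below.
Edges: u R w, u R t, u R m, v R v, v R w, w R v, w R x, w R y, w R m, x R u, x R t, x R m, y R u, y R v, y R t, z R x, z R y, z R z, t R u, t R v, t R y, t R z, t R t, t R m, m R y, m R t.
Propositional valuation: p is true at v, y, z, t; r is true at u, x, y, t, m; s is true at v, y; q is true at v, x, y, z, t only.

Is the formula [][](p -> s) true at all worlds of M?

Recall that []ψ holds at a world iff ψ holds at every accessible world, and <>ψ holds iff ψ holds at some accessible world.
Let φ = [][](p -> s). Evaluate φ at each world:
  u (successors {w, t, m}): φ is false.
  v (successors {v, w}): φ is true.
  w (successors {v, x, y, m}): φ is false.
  x (successors {u, t, m}): φ is false.
  y (successors {u, v, t}): φ is false.
  z (successors {x, y, z}): φ is false.
  t (successors {u, v, y, z, t, m}): φ is false.
  m (successors {y, t}): φ is false.
Detail at u (counterexample):
  At u: [][](p -> s) requires [](p -> s) at every successor {w, t, m}.
    [](p -> s) fails at t, so [][](p -> s) is false at u.
      At t: [](p -> s) requires p -> s at every successor {u, v, y, z, t, m}.
        p -> s fails at z, so [](p -> s) is false at t.

No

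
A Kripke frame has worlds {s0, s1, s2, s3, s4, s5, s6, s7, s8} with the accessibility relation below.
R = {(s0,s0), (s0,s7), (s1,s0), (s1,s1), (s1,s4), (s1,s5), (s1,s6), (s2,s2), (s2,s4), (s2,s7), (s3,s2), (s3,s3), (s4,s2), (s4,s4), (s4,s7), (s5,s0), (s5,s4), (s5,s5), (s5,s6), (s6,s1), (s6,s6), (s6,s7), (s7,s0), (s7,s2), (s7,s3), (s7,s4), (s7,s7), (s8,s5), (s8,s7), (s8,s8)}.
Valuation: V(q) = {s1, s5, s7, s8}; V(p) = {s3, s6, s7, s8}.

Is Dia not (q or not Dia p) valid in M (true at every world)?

No

Let φ = Dia not (q or not Dia p). Evaluate φ at each world:
  s0 (successors {s0, s7}): φ is true.
  s1 (successors {s0, s1, s4, s5, s6}): φ is true.
  s2 (successors {s2, s4, s7}): φ is true.
  s3 (successors {s2, s3}): φ is true.
  s4 (successors {s2, s4, s7}): φ is true.
  s5 (successors {s0, s4, s5, s6}): φ is true.
  s6 (successors {s1, s6, s7}): φ is true.
  s7 (successors {s0, s2, s3, s4, s7}): φ is true.
  s8 (successors {s5, s7, s8}): φ is false.
Detail at s8 (counterexample):
  At s8: Dia not (q or not Dia p) requires not (q or not Dia p) at some successor in {s5, s7, s8}.
    At s5: not (q or not Dia p) is false.
    At s7: not (q or not Dia p) is false.
    At s8: not (q or not Dia p) is false.
  So Dia not (q or not Dia p) is false at s8.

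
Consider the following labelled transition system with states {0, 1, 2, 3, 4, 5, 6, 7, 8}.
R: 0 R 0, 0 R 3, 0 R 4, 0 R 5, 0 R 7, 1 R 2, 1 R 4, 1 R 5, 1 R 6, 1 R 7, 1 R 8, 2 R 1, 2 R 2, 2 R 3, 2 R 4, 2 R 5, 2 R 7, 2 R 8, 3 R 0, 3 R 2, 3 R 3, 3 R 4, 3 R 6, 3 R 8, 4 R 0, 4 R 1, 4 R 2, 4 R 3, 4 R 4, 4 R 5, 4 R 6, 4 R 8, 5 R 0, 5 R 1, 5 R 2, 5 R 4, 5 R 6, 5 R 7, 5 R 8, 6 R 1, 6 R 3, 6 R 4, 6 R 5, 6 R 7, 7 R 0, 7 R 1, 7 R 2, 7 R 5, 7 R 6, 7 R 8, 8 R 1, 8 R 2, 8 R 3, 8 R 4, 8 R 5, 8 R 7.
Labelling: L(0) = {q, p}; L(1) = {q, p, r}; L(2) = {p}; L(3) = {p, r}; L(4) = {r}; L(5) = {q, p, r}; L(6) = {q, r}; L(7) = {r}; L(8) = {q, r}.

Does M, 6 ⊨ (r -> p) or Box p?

No

At 6: r -> p is false, Box p is false, so (r -> p) or Box p is false.
  At 6: Box p requires p at every successor {1, 3, 4, 5, 7}.
    p fails at 4, so Box p is false at 6.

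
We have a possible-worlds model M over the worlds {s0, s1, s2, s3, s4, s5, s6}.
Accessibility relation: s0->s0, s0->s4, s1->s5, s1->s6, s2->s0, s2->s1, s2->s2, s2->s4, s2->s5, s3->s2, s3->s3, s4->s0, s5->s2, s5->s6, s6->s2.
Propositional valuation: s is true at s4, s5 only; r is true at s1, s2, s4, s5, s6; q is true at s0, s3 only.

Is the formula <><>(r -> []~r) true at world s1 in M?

No

Recall that []ψ holds at a world iff ψ holds at every accessible world, and <>ψ holds iff ψ holds at some accessible world.
At s1: <><>(r -> []~r) requires <>(r -> []~r) at some successor in {s5, s6}.
  At s5: <>(r -> []~r) is false.
  At s6: <>(r -> []~r) is false.
So <><>(r -> []~r) is false at s1.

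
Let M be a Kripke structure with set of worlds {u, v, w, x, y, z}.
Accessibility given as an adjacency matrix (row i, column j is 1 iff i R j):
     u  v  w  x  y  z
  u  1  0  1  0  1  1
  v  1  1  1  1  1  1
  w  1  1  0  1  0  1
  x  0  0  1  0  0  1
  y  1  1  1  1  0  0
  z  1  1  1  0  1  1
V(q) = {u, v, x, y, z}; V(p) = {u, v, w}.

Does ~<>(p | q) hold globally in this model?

No

Recall that <>ψ holds at a world iff ψ holds at some accessible world.
Let φ = ~<>(p | q). Evaluate φ at each world:
  u (successors {u, w, y, z}): φ is false.
  v (successors {u, v, w, x, y, z}): φ is false.
  w (successors {u, v, x, z}): φ is false.
  x (successors {w, z}): φ is false.
  y (successors {u, v, w, x}): φ is false.
  z (successors {u, v, w, y, z}): φ is false.
Detail at u (counterexample):
  At u: <>(p | q) is true, so ~<>(p | q) is false.
    At u: <>(p | q) requires p | q at some successor in {u, w, y, z}.
      p | q holds at u, so <>(p | q) is true at u.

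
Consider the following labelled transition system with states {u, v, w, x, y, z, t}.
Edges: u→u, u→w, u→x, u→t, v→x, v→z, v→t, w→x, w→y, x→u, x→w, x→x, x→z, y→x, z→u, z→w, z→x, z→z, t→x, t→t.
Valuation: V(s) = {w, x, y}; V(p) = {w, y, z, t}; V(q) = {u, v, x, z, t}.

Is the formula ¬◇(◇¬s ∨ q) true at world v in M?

At v: ◇(◇¬s ∨ q) is true, so ¬◇(◇¬s ∨ q) is false.
  At v: ◇(◇¬s ∨ q) requires ◇¬s ∨ q at some successor in {x, z, t}.
    ◇¬s ∨ q holds at x, so ◇(◇¬s ∨ q) is true at v.
      At x: ◇¬s is true, q is true, so ◇¬s ∨ q is true.

No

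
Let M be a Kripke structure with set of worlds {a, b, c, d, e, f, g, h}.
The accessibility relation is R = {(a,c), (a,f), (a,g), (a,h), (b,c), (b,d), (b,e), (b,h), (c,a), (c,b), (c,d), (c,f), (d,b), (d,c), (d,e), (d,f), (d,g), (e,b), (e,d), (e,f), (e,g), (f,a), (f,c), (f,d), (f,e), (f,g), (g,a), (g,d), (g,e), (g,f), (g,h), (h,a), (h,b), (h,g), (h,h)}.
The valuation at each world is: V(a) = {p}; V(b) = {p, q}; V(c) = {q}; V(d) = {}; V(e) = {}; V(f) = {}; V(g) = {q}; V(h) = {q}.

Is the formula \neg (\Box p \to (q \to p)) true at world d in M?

No

Recall that \Box ψ holds at a world iff ψ holds at every accessible world, and \Diamond ψ holds iff ψ holds at some accessible world.
At d: \Box p \to (q \to p) is true, so \neg (\Box p \to (q \to p)) is false.
  At d: \Box p is false, q \to p is true, so \Box p \to (q \to p) is true.
    At d: \Box p requires p at every successor {b, c, e, f, g}.
      p fails at c, so \Box p is false at d.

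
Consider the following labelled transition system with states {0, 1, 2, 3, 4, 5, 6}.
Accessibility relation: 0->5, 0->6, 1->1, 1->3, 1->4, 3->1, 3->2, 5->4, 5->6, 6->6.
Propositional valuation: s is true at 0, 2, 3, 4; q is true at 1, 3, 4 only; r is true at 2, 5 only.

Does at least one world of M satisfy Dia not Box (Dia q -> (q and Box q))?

Yes

Let φ = Dia not Box (Dia q -> (q and Box q)). Evaluate φ at each world:
  0 (successors {5, 6}): φ is false.
  1 (successors {1, 3, 4}): φ is true.
  2 (successors ∅): φ is false.
  3 (successors {1, 2}): φ is true.
  4 (successors ∅): φ is false.
  5 (successors {4, 6}): φ is false.
  6 (successors {6}): φ is false.
Detail at 1 (witness):
  At 1: Dia not Box (Dia q -> (q and Box q)) requires not Box (Dia q -> (q and Box q)) at some successor in {1, 3, 4}.
    not Box (Dia q -> (q and Box q)) holds at 1, so Dia not Box (Dia q -> (q and Box q)) is true at 1.
      At 1: Box (Dia q -> (q and Box q)) is false, so not Box (Dia q -> (q and Box q)) is true.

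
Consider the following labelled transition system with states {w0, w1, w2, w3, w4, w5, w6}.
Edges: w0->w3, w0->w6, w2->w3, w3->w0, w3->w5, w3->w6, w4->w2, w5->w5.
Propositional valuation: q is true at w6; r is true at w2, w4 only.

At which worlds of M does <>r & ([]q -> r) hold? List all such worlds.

w4

Let φ = <>r & ([]q -> r). Evaluate φ at each world:
  w0 (successors {w3, w6}): φ is false.
  w1 (successors ∅): φ is false.
  w2 (successors {w3}): φ is false.
  w3 (successors {w0, w5, w6}): φ is false.
  w4 (successors {w2}): φ is true.
  w5 (successors {w5}): φ is false.
  w6 (successors ∅): φ is false.
For instance, at w5:
  At w5: <>r is false, []q -> r is true, so <>r & ([]q -> r) is false.
    At w5: <>r requires r at some successor in {w5}.
      At w5: r is false.
    So <>r is false at w5.
    At w5: []q is false, r is false, so []q -> r is true.
      At w5: []q requires q at every successor {w5}.
        q fails at w5, so []q is false at w5.
Satisfying worlds: {w4}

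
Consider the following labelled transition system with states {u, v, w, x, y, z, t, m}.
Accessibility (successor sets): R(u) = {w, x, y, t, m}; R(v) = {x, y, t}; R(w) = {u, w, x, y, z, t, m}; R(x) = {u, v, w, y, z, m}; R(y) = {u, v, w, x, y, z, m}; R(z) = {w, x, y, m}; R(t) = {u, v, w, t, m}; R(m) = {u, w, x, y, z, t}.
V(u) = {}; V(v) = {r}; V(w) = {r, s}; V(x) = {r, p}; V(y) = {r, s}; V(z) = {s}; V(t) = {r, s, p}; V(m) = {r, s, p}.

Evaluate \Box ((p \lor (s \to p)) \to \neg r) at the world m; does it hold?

No

At m: \Box ((p \lor (s \to p)) \to \neg r) requires (p \lor (s \to p)) \to \neg r at every successor {u, w, x, y, z, t}.
  (p \lor (s \to p)) \to \neg r fails at x, so \Box ((p \lor (s \to p)) \to \neg r) is false at m.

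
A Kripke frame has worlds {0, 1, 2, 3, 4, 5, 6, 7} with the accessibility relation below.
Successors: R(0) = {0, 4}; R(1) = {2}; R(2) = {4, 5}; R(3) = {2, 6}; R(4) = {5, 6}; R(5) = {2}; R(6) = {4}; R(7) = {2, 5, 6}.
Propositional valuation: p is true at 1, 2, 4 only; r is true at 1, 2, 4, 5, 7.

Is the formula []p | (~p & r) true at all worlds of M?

No

Let φ = []p | (~p & r). Evaluate φ at each world:
  0 (successors {0, 4}): φ is false.
  1 (successors {2}): φ is true.
  2 (successors {4, 5}): φ is false.
  3 (successors {2, 6}): φ is false.
  4 (successors {5, 6}): φ is false.
  5 (successors {2}): φ is true.
  6 (successors {4}): φ is true.
  7 (successors {2, 5, 6}): φ is true.
Detail at 0 (counterexample):
  At 0: []p is false, ~p & r is false, so []p | (~p & r) is false.
    At 0: []p requires p at every successor {0, 4}.
      p fails at 0, so []p is false at 0.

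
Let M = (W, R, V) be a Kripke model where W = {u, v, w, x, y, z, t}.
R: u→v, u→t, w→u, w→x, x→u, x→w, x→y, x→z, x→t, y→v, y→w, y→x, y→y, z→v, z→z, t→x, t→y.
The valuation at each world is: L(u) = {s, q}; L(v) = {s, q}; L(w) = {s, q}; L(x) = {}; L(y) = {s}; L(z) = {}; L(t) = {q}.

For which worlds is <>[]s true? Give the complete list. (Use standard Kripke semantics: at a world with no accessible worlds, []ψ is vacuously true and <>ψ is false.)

u, y, z

Let φ = <>[]s. Evaluate φ at each world:
  u (successors {v, t}): φ is true.
  v (successors ∅): φ is false.
  w (successors {u, x}): φ is false.
  x (successors {u, w, y, z, t}): φ is false.
  y (successors {v, w, x, y}): φ is true.
  z (successors {v, z}): φ is true.
  t (successors {x, y}): φ is false.
For instance, at x:
  At x: <>[]s requires []s at some successor in {u, w, y, z, t}.
    At u: []s is false.
    At w: []s is false.
    At y: []s is false.
    At z: []s is false.
    At t: []s is false.
  So <>[]s is false at x.
Satisfying worlds: {u, y, z}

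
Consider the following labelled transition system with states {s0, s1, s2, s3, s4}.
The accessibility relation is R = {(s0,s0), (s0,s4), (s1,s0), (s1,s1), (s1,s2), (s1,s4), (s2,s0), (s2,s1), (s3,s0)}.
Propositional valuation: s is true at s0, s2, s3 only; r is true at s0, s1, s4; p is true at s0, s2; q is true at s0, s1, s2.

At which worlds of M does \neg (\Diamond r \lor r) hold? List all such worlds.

Let φ = \neg (\Diamond r \lor r). Evaluate φ at each world:
  s0 (successors {s0, s4}): φ is false.
  s1 (successors {s0, s1, s2, s4}): φ is false.
  s2 (successors {s0, s1}): φ is false.
  s3 (successors {s0}): φ is false.
  s4 (successors ∅): φ is false.
For instance, at s0:
  At s0: \Diamond r \lor r is true, so \neg (\Diamond r \lor r) is false.
    At s0: \Diamond r is true, r is true, so \Diamond r \lor r is true.
      At s0: \Diamond r requires r at some successor in {s0, s4}.
        r holds at s0, so \Diamond r is true at s0.
Satisfying worlds: none.

none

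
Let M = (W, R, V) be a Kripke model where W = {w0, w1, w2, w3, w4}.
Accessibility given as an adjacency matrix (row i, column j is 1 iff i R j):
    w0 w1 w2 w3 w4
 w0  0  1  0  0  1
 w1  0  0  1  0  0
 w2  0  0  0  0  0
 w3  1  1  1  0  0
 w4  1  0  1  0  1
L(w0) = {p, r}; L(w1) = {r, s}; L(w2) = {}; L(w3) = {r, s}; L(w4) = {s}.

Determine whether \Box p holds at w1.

At w1: \Box p requires p at every successor {w2}.
  p fails at w2, so \Box p is false at w1.

No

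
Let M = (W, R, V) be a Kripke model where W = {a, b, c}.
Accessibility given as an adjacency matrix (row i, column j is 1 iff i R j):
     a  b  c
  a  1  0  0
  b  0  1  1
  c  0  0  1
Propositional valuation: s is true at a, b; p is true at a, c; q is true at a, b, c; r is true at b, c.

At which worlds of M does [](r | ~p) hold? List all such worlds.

b, c

Let φ = [](r | ~p). Evaluate φ at each world:
  a (successors {a}): φ is false.
  b (successors {b, c}): φ is true.
  c (successors {c}): φ is true.
For instance, at b:
  At b: [](r | ~p) requires r | ~p at every successor {b, c}.
    At b: r | ~p is true.
    At c: r | ~p is true.
  So [](r | ~p) is true at b.
Satisfying worlds: {b, c}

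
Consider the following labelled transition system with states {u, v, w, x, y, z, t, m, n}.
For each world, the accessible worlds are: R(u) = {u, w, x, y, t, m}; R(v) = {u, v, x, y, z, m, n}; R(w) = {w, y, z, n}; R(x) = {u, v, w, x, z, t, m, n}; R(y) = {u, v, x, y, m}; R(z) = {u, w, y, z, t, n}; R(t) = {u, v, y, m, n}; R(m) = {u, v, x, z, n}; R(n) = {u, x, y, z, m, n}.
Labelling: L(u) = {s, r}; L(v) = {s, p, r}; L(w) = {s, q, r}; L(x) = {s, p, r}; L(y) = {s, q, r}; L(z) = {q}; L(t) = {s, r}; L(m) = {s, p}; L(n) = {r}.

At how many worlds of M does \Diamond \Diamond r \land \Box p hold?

0

Recall that \Box ψ holds at a world iff ψ holds at every accessible world, and \Diamond ψ holds iff ψ holds at some accessible world.
Let φ = \Diamond \Diamond r \land \Box p. Evaluate φ at each world:
  u (successors {u, w, x, y, t, m}): φ is false.
  v (successors {u, v, x, y, z, m, n}): φ is false.
  w (successors {w, y, z, n}): φ is false.
  x (successors {u, v, w, x, z, t, m, n}): φ is false.
  y (successors {u, v, x, y, m}): φ is false.
  z (successors {u, w, y, z, t, n}): φ is false.
  t (successors {u, v, y, m, n}): φ is false.
  m (successors {u, v, x, z, n}): φ is false.
  n (successors {u, x, y, z, m, n}): φ is false.
For instance, at x:
  At x: \Diamond \Diamond r is true, \Box p is false, so \Diamond \Diamond r \land \Box p is false.
    At x: \Diamond \Diamond r requires \Diamond r at some successor in {u, v, w, x, z, t, m, n}.
      \Diamond r holds at u, so \Diamond \Diamond r is true at x.
    At x: \Box p requires p at every successor {u, v, w, x, z, t, m, n}.
      p fails at u, so \Box p is false at x.
Satisfying worlds: none.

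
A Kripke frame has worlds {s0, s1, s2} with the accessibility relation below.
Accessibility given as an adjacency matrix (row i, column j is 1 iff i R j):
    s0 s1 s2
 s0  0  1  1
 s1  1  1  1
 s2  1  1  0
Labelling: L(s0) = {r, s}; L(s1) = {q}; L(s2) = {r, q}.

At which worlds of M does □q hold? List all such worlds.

Recall that □ψ holds at a world iff ψ holds at every accessible world, and ◇ψ holds iff ψ holds at some accessible world.
Let φ = □q. Evaluate φ at each world:
  s0 (successors {s1, s2}): φ is true.
  s1 (successors {s0, s1, s2}): φ is false.
  s2 (successors {s0, s1}): φ is false.
For instance, at s0:
  At s0: □q requires q at every successor {s1, s2}.
    At s1: q is true.
    At s2: q is true.
  So □q is true at s0.
Satisfying worlds: {s0}

s0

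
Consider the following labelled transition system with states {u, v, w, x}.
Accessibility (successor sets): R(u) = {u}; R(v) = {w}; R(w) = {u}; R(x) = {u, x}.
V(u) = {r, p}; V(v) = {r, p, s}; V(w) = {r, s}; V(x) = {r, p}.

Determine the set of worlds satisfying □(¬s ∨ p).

u, w, x

Let φ = □(¬s ∨ p). Evaluate φ at each world:
  u (successors {u}): φ is true.
  v (successors {w}): φ is false.
  w (successors {u}): φ is true.
  x (successors {u, x}): φ is true.
For instance, at w:
  At w: □(¬s ∨ p) requires ¬s ∨ p at every successor {u}.
    At u: ¬s ∨ p is true.
  So □(¬s ∨ p) is true at w.
Satisfying worlds: {u, w, x}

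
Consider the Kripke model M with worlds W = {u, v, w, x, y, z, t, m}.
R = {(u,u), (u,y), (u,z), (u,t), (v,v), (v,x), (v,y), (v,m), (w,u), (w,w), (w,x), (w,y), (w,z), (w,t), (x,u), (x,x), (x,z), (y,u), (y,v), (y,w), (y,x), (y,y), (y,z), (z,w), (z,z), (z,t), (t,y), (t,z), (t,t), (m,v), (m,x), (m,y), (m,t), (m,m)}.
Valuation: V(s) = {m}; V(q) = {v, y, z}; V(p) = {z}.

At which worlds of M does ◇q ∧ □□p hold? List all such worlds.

Let φ = ◇q ∧ □□p. Evaluate φ at each world:
  u (successors {u, y, z, t}): φ is false.
  v (successors {v, x, y, m}): φ is false.
  w (successors {u, w, x, y, z, t}): φ is false.
  x (successors {u, x, z}): φ is false.
  y (successors {u, v, w, x, y, z}): φ is false.
  z (successors {w, z, t}): φ is false.
  t (successors {y, z, t}): φ is false.
  m (successors {v, x, y, t, m}): φ is false.
For instance, at u:
  At u: ◇q is true, □□p is false, so ◇q ∧ □□p is false.
    At u: ◇q requires q at some successor in {u, y, z, t}.
      q holds at y, so ◇q is true at u.
    At u: □□p requires □p at every successor {u, y, z, t}.
      □p fails at u, so □□p is false at u.
Satisfying worlds: none.

none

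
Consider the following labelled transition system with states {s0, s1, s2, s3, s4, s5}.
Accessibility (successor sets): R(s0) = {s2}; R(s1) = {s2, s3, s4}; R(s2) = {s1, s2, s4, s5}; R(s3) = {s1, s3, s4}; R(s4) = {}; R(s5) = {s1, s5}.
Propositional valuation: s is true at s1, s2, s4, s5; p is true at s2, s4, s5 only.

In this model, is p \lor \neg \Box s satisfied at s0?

Recall that \Box ψ holds at a world iff ψ holds at every accessible world, and \Diamond ψ holds iff ψ holds at some accessible world.
At s0: p is false, \neg \Box s is false, so p \lor \neg \Box s is false.
  At s0: \Box s is true, so \neg \Box s is false.
    At s0: \Box s requires s at every successor {s2}.
      At s2: s is true.
    So \Box s is true at s0.

No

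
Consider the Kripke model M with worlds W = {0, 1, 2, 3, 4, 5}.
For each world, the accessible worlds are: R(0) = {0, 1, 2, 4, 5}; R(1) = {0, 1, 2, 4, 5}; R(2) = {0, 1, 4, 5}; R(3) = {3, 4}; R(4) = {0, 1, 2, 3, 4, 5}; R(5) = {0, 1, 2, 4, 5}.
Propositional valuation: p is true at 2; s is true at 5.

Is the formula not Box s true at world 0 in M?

Yes

At 0: Box s is false, so not Box s is true.
  At 0: Box s requires s at every successor {0, 1, 2, 4, 5}.
    s fails at 0, so Box s is false at 0.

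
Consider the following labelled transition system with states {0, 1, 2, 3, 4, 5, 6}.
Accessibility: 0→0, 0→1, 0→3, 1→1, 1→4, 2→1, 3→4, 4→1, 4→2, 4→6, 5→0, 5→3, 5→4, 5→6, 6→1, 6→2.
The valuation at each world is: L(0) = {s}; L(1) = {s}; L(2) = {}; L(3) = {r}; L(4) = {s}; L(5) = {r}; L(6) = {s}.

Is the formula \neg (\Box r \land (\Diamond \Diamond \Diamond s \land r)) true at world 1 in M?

Yes

Recall that \Box ψ holds at a world iff ψ holds at every accessible world, and \Diamond ψ holds iff ψ holds at some accessible world.
At 1: \Box r \land (\Diamond \Diamond \Diamond s \land r) is false, so \neg (\Box r \land (\Diamond \Diamond \Diamond s \land r)) is true.
  At 1: \Box r is false, \Diamond \Diamond \Diamond s \land r is false, so \Box r \land (\Diamond \Diamond \Diamond s \land r) is false.
    At 1: \Box r requires r at every successor {1, 4}.
      r fails at 1, so \Box r is false at 1.
    At 1: \Diamond \Diamond \Diamond s is true, r is false, so \Diamond \Diamond \Diamond s \land r is false.
      At 1: \Diamond \Diamond \Diamond s requires \Diamond \Diamond s at some successor in {1, 4}.
        \Diamond \Diamond s holds at 1, so \Diamond \Diamond \Diamond s is true at 1.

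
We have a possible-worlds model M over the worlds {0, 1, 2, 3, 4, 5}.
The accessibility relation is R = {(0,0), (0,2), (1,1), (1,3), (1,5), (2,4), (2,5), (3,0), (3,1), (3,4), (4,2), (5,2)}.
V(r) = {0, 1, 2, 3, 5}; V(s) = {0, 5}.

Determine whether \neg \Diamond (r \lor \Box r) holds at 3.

No

At 3: \Diamond (r \lor \Box r) is true, so \neg \Diamond (r \lor \Box r) is false.
  At 3: \Diamond (r \lor \Box r) requires r \lor \Box r at some successor in {0, 1, 4}.
    r \lor \Box r holds at 0, so \Diamond (r \lor \Box r) is true at 3.
      At 0: r is true, \Box r is true, so r \lor \Box r is true.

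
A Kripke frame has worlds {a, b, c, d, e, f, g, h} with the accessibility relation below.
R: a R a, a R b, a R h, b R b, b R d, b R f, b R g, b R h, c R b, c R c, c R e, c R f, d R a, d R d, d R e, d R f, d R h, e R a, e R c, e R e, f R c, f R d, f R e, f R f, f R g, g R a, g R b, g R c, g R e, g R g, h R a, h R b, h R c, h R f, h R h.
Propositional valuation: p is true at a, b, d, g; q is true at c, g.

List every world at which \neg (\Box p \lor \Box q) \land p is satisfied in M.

a, b, d, g

Recall that \Box ψ holds at a world iff ψ holds at every accessible world, and \Diamond ψ holds iff ψ holds at some accessible world.
Let φ = \neg (\Box p \lor \Box q) \land p. Evaluate φ at each world:
  a (successors {a, b, h}): φ is true.
  b (successors {b, d, f, g, h}): φ is true.
  c (successors {b, c, e, f}): φ is false.
  d (successors {a, d, e, f, h}): φ is true.
  e (successors {a, c, e}): φ is false.
  f (successors {c, d, e, f, g}): φ is false.
  g (successors {a, b, c, e, g}): φ is true.
  h (successors {a, b, c, f, h}): φ is false.
For instance, at b:
  At b: \neg (\Box p \lor \Box q) is true, p is true, so \neg (\Box p \lor \Box q) \land p is true.
    At b: \Box p \lor \Box q is false, so \neg (\Box p \lor \Box q) is true.
      At b: \Box p is false, \Box q is false, so \Box p \lor \Box q is false.
Satisfying worlds: {a, b, d, g}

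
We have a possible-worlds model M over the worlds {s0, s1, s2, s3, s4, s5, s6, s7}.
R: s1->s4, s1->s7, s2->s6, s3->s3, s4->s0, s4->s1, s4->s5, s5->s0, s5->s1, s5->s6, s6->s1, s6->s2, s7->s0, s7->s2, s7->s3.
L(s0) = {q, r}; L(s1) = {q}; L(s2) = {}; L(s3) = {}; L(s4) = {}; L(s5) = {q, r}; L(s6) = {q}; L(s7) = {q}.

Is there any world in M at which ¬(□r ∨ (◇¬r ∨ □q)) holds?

Let φ = ¬(□r ∨ (◇¬r ∨ □q)). Evaluate φ at each world:
  s0 (successors ∅): φ is false.
  s1 (successors {s4, s7}): φ is false.
  s2 (successors {s6}): φ is false.
  s3 (successors {s3}): φ is false.
  s4 (successors {s0, s1, s5}): φ is false.
  s5 (successors {s0, s1, s6}): φ is false.
  s6 (successors {s1, s2}): φ is false.
  s7 (successors {s0, s2, s3}): φ is false.
For instance, at s1:
  At s1: □r ∨ (◇¬r ∨ □q) is true, so ¬(□r ∨ (◇¬r ∨ □q)) is false.
    At s1: □r is false, ◇¬r ∨ □q is true, so □r ∨ (◇¬r ∨ □q) is true.
      At s1: □r requires r at every successor {s4, s7}.
        r fails at s4, so □r is false at s1.
      At s1: ◇¬r is true, □q is false, so ◇¬r ∨ □q is true.

No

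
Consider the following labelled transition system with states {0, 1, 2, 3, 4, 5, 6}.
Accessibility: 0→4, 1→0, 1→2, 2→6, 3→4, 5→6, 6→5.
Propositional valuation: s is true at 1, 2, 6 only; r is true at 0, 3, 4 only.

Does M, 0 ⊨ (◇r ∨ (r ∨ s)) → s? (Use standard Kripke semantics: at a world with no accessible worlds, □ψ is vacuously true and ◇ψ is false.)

Recall that ◇ψ holds at a world iff ψ holds at some accessible world.
At 0: ◇r ∨ (r ∨ s) is true, s is false, so (◇r ∨ (r ∨ s)) → s is false.
  At 0: ◇r is true, r ∨ s is true, so ◇r ∨ (r ∨ s) is true.
    At 0: ◇r requires r at some successor in {4}.
      r holds at 4, so ◇r is true at 0.

No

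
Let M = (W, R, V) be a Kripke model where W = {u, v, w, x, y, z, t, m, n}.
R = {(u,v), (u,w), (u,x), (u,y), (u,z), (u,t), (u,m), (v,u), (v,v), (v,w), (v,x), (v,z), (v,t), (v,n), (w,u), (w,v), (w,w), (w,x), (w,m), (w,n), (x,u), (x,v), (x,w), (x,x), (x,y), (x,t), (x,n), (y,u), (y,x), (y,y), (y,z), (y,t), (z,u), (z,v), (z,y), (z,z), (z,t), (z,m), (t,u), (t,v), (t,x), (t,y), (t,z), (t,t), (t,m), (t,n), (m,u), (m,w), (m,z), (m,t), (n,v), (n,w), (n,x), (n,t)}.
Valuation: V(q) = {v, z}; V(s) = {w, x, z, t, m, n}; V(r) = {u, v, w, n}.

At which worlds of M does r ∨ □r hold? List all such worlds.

Recall that □ψ holds at a world iff ψ holds at every accessible world, and ◇ψ holds iff ψ holds at some accessible world.
Let φ = r ∨ □r. Evaluate φ at each world:
  u (successors {v, w, x, y, z, t, m}): φ is true.
  v (successors {u, v, w, x, z, t, n}): φ is true.
  w (successors {u, v, w, x, m, n}): φ is true.
  x (successors {u, v, w, x, y, t, n}): φ is false.
  y (successors {u, x, y, z, t}): φ is false.
  z (successors {u, v, y, z, t, m}): φ is false.
  t (successors {u, v, x, y, z, t, m, n}): φ is false.
  m (successors {u, w, z, t}): φ is false.
  n (successors {v, w, x, t}): φ is true.
For instance, at t:
  At t: r is false, □r is false, so r ∨ □r is false.
    At t: □r requires r at every successor {u, v, x, y, z, t, m, n}.
      r fails at x, so □r is false at t.
Satisfying worlds: {u, v, w, n}

u, v, w, n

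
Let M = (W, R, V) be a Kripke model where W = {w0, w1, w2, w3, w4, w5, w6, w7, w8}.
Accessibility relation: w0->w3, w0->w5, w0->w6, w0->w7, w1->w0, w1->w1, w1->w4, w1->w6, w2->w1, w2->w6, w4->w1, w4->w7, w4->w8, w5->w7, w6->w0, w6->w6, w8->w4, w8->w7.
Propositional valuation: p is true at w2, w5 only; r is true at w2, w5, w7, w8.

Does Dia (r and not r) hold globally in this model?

No

Let φ = Dia (r and not r). Evaluate φ at each world:
  w0 (successors {w3, w5, w6, w7}): φ is false.
  w1 (successors {w0, w1, w4, w6}): φ is false.
  w2 (successors {w1, w6}): φ is false.
  w3 (successors ∅): φ is false.
  w4 (successors {w1, w7, w8}): φ is false.
  w5 (successors {w7}): φ is false.
  w6 (successors {w0, w6}): φ is false.
  w7 (successors ∅): φ is false.
  w8 (successors {w4, w7}): φ is false.
Detail at w0 (counterexample):
  At w0: Dia (r and not r) requires r and not r at some successor in {w3, w5, w6, w7}.
    At w3: r and not r is false.
    At w5: r and not r is false.
    At w6: r and not r is false.
    At w7: r and not r is false.
  So Dia (r and not r) is false at w0.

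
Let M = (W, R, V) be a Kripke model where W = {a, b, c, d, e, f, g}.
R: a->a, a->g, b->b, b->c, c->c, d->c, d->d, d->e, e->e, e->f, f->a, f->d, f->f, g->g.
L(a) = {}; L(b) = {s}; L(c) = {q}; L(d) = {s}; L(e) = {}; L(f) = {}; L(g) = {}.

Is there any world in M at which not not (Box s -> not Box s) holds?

Yes

Let φ = not not (Box s -> not Box s). Evaluate φ at each world:
  a (successors {a, g}): φ is true.
  b (successors {b, c}): φ is true.
  c (successors {c}): φ is true.
  d (successors {c, d, e}): φ is true.
  e (successors {e, f}): φ is true.
  f (successors {a, d, f}): φ is true.
  g (successors {g}): φ is true.
Detail at a (witness):
  At a: not (Box s -> not Box s) is false, so not not (Box s -> not Box s) is true.
    At a: Box s -> not Box s is true, so not (Box s -> not Box s) is false.
      At a: Box s is false, not Box s is true, so Box s -> not Box s is true.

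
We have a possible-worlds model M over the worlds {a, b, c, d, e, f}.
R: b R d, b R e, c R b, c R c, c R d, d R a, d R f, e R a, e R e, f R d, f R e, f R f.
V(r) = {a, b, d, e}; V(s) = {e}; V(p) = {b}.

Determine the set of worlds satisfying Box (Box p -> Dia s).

Let φ = Box (Box p -> Dia s). Evaluate φ at each world:
  a (successors ∅): φ is true.
  b (successors {d, e}): φ is true.
  c (successors {b, c, d}): φ is true.
  d (successors {a, f}): φ is false.
  e (successors {a, e}): φ is false.
  f (successors {d, e, f}): φ is true.
For instance, at f:
  At f: Box (Box p -> Dia s) requires Box p -> Dia s at every successor {d, e, f}.
      At d: Box p is false, Dia s is false, so Box p -> Dia s is true.
      At e: Box p is false, Dia s is true, so Box p -> Dia s is true.
      At f: Box p is false, Dia s is true, so Box p -> Dia s is true.
  So Box (Box p -> Dia s) is true at f.
Satisfying worlds: {a, b, c, f}

a, b, c, f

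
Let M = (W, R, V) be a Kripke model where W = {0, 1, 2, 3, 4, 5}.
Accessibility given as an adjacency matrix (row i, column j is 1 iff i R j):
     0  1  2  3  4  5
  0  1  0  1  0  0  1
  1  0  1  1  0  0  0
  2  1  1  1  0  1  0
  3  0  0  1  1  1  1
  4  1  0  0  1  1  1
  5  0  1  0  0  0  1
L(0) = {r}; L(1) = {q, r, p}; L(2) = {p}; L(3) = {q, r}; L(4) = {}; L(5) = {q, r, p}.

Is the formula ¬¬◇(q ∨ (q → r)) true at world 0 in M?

Yes

At 0: ¬◇(q ∨ (q → r)) is false, so ¬¬◇(q ∨ (q → r)) is true.
  At 0: ◇(q ∨ (q → r)) is true, so ¬◇(q ∨ (q → r)) is false.
    At 0: ◇(q ∨ (q → r)) requires q ∨ (q → r) at some successor in {0, 2, 5}.
      q ∨ (q → r) holds at 0, so ◇(q ∨ (q → r)) is true at 0.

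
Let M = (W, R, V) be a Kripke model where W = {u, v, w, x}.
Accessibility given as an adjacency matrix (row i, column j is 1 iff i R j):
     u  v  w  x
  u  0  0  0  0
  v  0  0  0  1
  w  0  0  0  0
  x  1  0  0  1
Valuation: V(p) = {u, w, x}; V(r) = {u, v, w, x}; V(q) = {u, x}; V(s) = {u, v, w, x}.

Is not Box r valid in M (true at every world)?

No

Recall that Box ψ holds at a world iff ψ holds at every accessible world, and Dia ψ holds iff ψ holds at some accessible world.
Let φ = not Box r. Evaluate φ at each world:
  u (successors ∅): φ is false.
  v (successors {x}): φ is false.
  w (successors ∅): φ is false.
  x (successors {u, x}): φ is false.
Detail at u (counterexample):
  At u: Box r is true, so not Box r is false.
    At u: no accessible worlds, so Box r holds vacuously.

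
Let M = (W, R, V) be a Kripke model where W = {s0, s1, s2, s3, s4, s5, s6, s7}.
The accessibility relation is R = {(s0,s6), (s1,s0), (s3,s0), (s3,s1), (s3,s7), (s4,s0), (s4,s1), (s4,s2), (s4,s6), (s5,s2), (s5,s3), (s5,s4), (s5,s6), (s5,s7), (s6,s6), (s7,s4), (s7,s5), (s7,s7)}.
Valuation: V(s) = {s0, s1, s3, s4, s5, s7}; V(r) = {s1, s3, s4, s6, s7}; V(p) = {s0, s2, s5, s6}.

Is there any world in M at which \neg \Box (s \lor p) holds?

Let φ = \neg \Box (s \lor p). Evaluate φ at each world:
  s0 (successors {s6}): φ is false.
  s1 (successors {s0}): φ is false.
  s2 (successors ∅): φ is false.
  s3 (successors {s0, s1, s7}): φ is false.
  s4 (successors {s0, s1, s2, s6}): φ is false.
  s5 (successors {s2, s3, s4, s6, s7}): φ is false.
  s6 (successors {s6}): φ is false.
  s7 (successors {s4, s5, s7}): φ is false.
For instance, at s0:
  At s0: \Box (s \lor p) is true, so \neg \Box (s \lor p) is false.
    At s0: \Box (s \lor p) requires s \lor p at every successor {s6}.
      At s6: s \lor p is true.
    So \Box (s \lor p) is true at s0.

No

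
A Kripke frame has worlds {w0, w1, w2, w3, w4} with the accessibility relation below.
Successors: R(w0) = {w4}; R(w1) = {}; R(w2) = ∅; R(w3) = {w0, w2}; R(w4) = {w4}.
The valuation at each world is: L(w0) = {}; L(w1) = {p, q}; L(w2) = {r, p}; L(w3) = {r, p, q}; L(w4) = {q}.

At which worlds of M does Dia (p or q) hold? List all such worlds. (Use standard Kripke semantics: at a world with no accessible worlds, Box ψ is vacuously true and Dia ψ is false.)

w0, w3, w4

Let φ = Dia (p or q). Evaluate φ at each world:
  w0 (successors {w4}): φ is true.
  w1 (successors ∅): φ is false.
  w2 (successors ∅): φ is false.
  w3 (successors {w0, w2}): φ is true.
  w4 (successors {w4}): φ is true.
For instance, at w0:
  At w0: Dia (p or q) requires p or q at some successor in {w4}.
    p or q holds at w4, so Dia (p or q) is true at w0.
Satisfying worlds: {w0, w3, w4}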